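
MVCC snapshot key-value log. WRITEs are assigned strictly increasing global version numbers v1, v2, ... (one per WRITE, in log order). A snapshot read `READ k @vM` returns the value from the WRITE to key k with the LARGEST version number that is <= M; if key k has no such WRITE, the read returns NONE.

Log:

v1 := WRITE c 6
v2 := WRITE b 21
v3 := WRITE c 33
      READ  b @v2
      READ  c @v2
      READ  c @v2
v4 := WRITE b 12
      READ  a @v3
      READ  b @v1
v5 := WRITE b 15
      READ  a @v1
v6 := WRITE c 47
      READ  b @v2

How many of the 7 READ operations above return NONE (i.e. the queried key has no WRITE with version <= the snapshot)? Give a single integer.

Answer: 3

Derivation:
v1: WRITE c=6  (c history now [(1, 6)])
v2: WRITE b=21  (b history now [(2, 21)])
v3: WRITE c=33  (c history now [(1, 6), (3, 33)])
READ b @v2: history=[(2, 21)] -> pick v2 -> 21
READ c @v2: history=[(1, 6), (3, 33)] -> pick v1 -> 6
READ c @v2: history=[(1, 6), (3, 33)] -> pick v1 -> 6
v4: WRITE b=12  (b history now [(2, 21), (4, 12)])
READ a @v3: history=[] -> no version <= 3 -> NONE
READ b @v1: history=[(2, 21), (4, 12)] -> no version <= 1 -> NONE
v5: WRITE b=15  (b history now [(2, 21), (4, 12), (5, 15)])
READ a @v1: history=[] -> no version <= 1 -> NONE
v6: WRITE c=47  (c history now [(1, 6), (3, 33), (6, 47)])
READ b @v2: history=[(2, 21), (4, 12), (5, 15)] -> pick v2 -> 21
Read results in order: ['21', '6', '6', 'NONE', 'NONE', 'NONE', '21']
NONE count = 3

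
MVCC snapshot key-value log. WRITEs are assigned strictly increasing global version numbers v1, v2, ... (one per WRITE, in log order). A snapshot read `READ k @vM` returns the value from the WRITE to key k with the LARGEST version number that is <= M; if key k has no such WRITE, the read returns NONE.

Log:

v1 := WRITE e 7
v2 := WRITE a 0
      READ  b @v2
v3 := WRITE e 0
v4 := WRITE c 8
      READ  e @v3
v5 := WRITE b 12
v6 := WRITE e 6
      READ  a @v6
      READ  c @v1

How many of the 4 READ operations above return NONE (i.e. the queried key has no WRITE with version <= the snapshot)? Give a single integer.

v1: WRITE e=7  (e history now [(1, 7)])
v2: WRITE a=0  (a history now [(2, 0)])
READ b @v2: history=[] -> no version <= 2 -> NONE
v3: WRITE e=0  (e history now [(1, 7), (3, 0)])
v4: WRITE c=8  (c history now [(4, 8)])
READ e @v3: history=[(1, 7), (3, 0)] -> pick v3 -> 0
v5: WRITE b=12  (b history now [(5, 12)])
v6: WRITE e=6  (e history now [(1, 7), (3, 0), (6, 6)])
READ a @v6: history=[(2, 0)] -> pick v2 -> 0
READ c @v1: history=[(4, 8)] -> no version <= 1 -> NONE
Read results in order: ['NONE', '0', '0', 'NONE']
NONE count = 2

Answer: 2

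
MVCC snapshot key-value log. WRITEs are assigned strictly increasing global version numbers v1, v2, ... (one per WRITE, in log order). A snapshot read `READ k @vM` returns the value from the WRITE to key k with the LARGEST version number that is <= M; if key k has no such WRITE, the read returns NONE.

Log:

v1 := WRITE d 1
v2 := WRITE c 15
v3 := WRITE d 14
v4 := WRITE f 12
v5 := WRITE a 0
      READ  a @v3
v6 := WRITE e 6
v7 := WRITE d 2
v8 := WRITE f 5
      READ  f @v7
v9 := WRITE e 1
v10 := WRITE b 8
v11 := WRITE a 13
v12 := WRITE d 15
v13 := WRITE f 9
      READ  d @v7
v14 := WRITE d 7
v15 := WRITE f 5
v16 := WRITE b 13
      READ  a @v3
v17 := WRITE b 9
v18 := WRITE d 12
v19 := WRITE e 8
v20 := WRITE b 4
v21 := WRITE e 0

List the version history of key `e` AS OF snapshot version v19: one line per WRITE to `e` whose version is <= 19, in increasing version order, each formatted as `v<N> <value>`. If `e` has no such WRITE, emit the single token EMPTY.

Answer: v6 6
v9 1
v19 8

Derivation:
Scan writes for key=e with version <= 19:
  v1 WRITE d 1 -> skip
  v2 WRITE c 15 -> skip
  v3 WRITE d 14 -> skip
  v4 WRITE f 12 -> skip
  v5 WRITE a 0 -> skip
  v6 WRITE e 6 -> keep
  v7 WRITE d 2 -> skip
  v8 WRITE f 5 -> skip
  v9 WRITE e 1 -> keep
  v10 WRITE b 8 -> skip
  v11 WRITE a 13 -> skip
  v12 WRITE d 15 -> skip
  v13 WRITE f 9 -> skip
  v14 WRITE d 7 -> skip
  v15 WRITE f 5 -> skip
  v16 WRITE b 13 -> skip
  v17 WRITE b 9 -> skip
  v18 WRITE d 12 -> skip
  v19 WRITE e 8 -> keep
  v20 WRITE b 4 -> skip
  v21 WRITE e 0 -> drop (> snap)
Collected: [(6, 6), (9, 1), (19, 8)]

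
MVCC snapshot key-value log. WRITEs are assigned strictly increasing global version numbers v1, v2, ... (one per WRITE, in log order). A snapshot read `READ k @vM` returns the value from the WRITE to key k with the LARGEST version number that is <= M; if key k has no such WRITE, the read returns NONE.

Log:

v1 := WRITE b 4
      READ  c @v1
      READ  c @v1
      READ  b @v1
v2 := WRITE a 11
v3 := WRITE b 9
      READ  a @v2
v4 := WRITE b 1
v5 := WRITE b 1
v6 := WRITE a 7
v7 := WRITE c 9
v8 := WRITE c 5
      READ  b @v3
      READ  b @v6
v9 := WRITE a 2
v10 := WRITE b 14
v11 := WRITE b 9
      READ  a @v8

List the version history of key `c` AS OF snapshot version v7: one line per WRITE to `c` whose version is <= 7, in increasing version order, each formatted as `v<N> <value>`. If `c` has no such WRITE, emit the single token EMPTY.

Answer: v7 9

Derivation:
Scan writes for key=c with version <= 7:
  v1 WRITE b 4 -> skip
  v2 WRITE a 11 -> skip
  v3 WRITE b 9 -> skip
  v4 WRITE b 1 -> skip
  v5 WRITE b 1 -> skip
  v6 WRITE a 7 -> skip
  v7 WRITE c 9 -> keep
  v8 WRITE c 5 -> drop (> snap)
  v9 WRITE a 2 -> skip
  v10 WRITE b 14 -> skip
  v11 WRITE b 9 -> skip
Collected: [(7, 9)]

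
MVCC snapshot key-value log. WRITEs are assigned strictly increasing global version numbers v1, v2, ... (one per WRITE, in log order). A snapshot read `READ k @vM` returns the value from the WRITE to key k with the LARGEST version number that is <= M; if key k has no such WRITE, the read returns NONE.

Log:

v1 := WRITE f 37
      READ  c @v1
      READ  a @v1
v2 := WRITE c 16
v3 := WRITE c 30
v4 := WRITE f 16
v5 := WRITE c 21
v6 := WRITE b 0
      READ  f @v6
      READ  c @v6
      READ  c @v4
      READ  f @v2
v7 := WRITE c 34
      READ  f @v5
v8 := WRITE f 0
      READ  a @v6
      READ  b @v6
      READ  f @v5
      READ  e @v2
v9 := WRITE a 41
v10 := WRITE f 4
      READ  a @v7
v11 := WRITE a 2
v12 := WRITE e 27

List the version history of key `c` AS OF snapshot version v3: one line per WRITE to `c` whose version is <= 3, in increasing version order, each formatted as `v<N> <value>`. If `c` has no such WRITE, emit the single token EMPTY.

Answer: v2 16
v3 30

Derivation:
Scan writes for key=c with version <= 3:
  v1 WRITE f 37 -> skip
  v2 WRITE c 16 -> keep
  v3 WRITE c 30 -> keep
  v4 WRITE f 16 -> skip
  v5 WRITE c 21 -> drop (> snap)
  v6 WRITE b 0 -> skip
  v7 WRITE c 34 -> drop (> snap)
  v8 WRITE f 0 -> skip
  v9 WRITE a 41 -> skip
  v10 WRITE f 4 -> skip
  v11 WRITE a 2 -> skip
  v12 WRITE e 27 -> skip
Collected: [(2, 16), (3, 30)]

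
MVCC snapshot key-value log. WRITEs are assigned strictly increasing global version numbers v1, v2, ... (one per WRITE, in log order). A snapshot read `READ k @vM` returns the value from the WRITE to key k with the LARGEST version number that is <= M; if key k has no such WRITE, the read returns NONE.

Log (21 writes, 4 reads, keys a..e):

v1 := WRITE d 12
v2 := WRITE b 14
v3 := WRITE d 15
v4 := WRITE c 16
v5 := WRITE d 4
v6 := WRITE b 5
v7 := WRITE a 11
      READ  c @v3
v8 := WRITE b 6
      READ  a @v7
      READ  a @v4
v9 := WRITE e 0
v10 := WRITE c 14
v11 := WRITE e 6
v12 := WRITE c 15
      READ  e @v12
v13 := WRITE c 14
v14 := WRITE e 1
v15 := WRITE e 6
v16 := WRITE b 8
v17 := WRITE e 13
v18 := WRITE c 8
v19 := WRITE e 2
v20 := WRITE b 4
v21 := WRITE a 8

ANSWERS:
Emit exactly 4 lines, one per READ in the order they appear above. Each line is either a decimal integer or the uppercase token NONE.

Answer: NONE
11
NONE
6

Derivation:
v1: WRITE d=12  (d history now [(1, 12)])
v2: WRITE b=14  (b history now [(2, 14)])
v3: WRITE d=15  (d history now [(1, 12), (3, 15)])
v4: WRITE c=16  (c history now [(4, 16)])
v5: WRITE d=4  (d history now [(1, 12), (3, 15), (5, 4)])
v6: WRITE b=5  (b history now [(2, 14), (6, 5)])
v7: WRITE a=11  (a history now [(7, 11)])
READ c @v3: history=[(4, 16)] -> no version <= 3 -> NONE
v8: WRITE b=6  (b history now [(2, 14), (6, 5), (8, 6)])
READ a @v7: history=[(7, 11)] -> pick v7 -> 11
READ a @v4: history=[(7, 11)] -> no version <= 4 -> NONE
v9: WRITE e=0  (e history now [(9, 0)])
v10: WRITE c=14  (c history now [(4, 16), (10, 14)])
v11: WRITE e=6  (e history now [(9, 0), (11, 6)])
v12: WRITE c=15  (c history now [(4, 16), (10, 14), (12, 15)])
READ e @v12: history=[(9, 0), (11, 6)] -> pick v11 -> 6
v13: WRITE c=14  (c history now [(4, 16), (10, 14), (12, 15), (13, 14)])
v14: WRITE e=1  (e history now [(9, 0), (11, 6), (14, 1)])
v15: WRITE e=6  (e history now [(9, 0), (11, 6), (14, 1), (15, 6)])
v16: WRITE b=8  (b history now [(2, 14), (6, 5), (8, 6), (16, 8)])
v17: WRITE e=13  (e history now [(9, 0), (11, 6), (14, 1), (15, 6), (17, 13)])
v18: WRITE c=8  (c history now [(4, 16), (10, 14), (12, 15), (13, 14), (18, 8)])
v19: WRITE e=2  (e history now [(9, 0), (11, 6), (14, 1), (15, 6), (17, 13), (19, 2)])
v20: WRITE b=4  (b history now [(2, 14), (6, 5), (8, 6), (16, 8), (20, 4)])
v21: WRITE a=8  (a history now [(7, 11), (21, 8)])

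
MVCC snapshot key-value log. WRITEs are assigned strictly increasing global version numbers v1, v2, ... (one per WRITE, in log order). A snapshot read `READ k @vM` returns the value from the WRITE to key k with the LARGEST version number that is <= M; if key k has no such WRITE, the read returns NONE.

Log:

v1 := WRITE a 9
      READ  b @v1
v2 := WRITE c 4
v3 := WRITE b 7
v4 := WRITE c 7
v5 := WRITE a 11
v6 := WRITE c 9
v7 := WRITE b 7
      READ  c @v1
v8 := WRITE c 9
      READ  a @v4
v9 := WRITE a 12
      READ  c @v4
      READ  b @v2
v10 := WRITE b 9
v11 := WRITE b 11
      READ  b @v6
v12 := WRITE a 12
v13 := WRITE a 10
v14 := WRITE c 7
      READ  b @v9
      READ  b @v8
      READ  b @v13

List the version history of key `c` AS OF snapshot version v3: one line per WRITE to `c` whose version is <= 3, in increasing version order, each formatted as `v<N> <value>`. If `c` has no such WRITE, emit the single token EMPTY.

Answer: v2 4

Derivation:
Scan writes for key=c with version <= 3:
  v1 WRITE a 9 -> skip
  v2 WRITE c 4 -> keep
  v3 WRITE b 7 -> skip
  v4 WRITE c 7 -> drop (> snap)
  v5 WRITE a 11 -> skip
  v6 WRITE c 9 -> drop (> snap)
  v7 WRITE b 7 -> skip
  v8 WRITE c 9 -> drop (> snap)
  v9 WRITE a 12 -> skip
  v10 WRITE b 9 -> skip
  v11 WRITE b 11 -> skip
  v12 WRITE a 12 -> skip
  v13 WRITE a 10 -> skip
  v14 WRITE c 7 -> drop (> snap)
Collected: [(2, 4)]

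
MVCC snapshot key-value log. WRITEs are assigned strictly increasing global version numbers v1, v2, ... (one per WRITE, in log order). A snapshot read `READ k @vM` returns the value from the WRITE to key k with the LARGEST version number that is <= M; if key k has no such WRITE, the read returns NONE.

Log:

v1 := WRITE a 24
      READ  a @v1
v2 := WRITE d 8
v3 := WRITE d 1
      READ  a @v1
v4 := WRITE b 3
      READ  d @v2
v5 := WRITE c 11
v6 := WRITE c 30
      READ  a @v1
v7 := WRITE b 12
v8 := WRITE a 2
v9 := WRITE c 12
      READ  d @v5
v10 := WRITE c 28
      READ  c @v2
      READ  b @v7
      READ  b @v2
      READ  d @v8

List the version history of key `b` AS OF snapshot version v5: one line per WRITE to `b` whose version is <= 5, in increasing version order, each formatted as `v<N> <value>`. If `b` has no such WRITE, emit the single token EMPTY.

Scan writes for key=b with version <= 5:
  v1 WRITE a 24 -> skip
  v2 WRITE d 8 -> skip
  v3 WRITE d 1 -> skip
  v4 WRITE b 3 -> keep
  v5 WRITE c 11 -> skip
  v6 WRITE c 30 -> skip
  v7 WRITE b 12 -> drop (> snap)
  v8 WRITE a 2 -> skip
  v9 WRITE c 12 -> skip
  v10 WRITE c 28 -> skip
Collected: [(4, 3)]

Answer: v4 3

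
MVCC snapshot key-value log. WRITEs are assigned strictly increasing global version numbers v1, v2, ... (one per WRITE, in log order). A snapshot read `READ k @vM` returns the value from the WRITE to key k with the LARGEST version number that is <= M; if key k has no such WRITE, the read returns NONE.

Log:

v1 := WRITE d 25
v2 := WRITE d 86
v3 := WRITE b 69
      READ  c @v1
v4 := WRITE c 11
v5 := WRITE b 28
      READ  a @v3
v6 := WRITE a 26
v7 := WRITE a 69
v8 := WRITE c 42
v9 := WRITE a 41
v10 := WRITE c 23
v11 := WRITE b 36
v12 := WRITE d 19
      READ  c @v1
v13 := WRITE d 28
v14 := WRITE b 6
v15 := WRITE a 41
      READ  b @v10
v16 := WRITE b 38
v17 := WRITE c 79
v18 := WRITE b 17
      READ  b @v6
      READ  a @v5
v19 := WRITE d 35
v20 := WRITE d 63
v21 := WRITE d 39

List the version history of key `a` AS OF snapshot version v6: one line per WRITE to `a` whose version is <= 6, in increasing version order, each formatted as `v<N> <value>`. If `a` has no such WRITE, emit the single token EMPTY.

Scan writes for key=a with version <= 6:
  v1 WRITE d 25 -> skip
  v2 WRITE d 86 -> skip
  v3 WRITE b 69 -> skip
  v4 WRITE c 11 -> skip
  v5 WRITE b 28 -> skip
  v6 WRITE a 26 -> keep
  v7 WRITE a 69 -> drop (> snap)
  v8 WRITE c 42 -> skip
  v9 WRITE a 41 -> drop (> snap)
  v10 WRITE c 23 -> skip
  v11 WRITE b 36 -> skip
  v12 WRITE d 19 -> skip
  v13 WRITE d 28 -> skip
  v14 WRITE b 6 -> skip
  v15 WRITE a 41 -> drop (> snap)
  v16 WRITE b 38 -> skip
  v17 WRITE c 79 -> skip
  v18 WRITE b 17 -> skip
  v19 WRITE d 35 -> skip
  v20 WRITE d 63 -> skip
  v21 WRITE d 39 -> skip
Collected: [(6, 26)]

Answer: v6 26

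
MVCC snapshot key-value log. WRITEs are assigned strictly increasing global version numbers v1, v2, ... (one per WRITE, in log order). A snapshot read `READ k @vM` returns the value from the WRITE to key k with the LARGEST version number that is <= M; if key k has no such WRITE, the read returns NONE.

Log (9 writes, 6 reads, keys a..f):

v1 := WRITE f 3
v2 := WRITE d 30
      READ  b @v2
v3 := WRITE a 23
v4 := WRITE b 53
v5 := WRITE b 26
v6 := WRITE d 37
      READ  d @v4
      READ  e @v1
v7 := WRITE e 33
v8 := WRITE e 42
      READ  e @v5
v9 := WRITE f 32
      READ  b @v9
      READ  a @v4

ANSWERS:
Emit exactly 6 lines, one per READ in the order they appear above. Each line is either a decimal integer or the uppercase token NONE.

Answer: NONE
30
NONE
NONE
26
23

Derivation:
v1: WRITE f=3  (f history now [(1, 3)])
v2: WRITE d=30  (d history now [(2, 30)])
READ b @v2: history=[] -> no version <= 2 -> NONE
v3: WRITE a=23  (a history now [(3, 23)])
v4: WRITE b=53  (b history now [(4, 53)])
v5: WRITE b=26  (b history now [(4, 53), (5, 26)])
v6: WRITE d=37  (d history now [(2, 30), (6, 37)])
READ d @v4: history=[(2, 30), (6, 37)] -> pick v2 -> 30
READ e @v1: history=[] -> no version <= 1 -> NONE
v7: WRITE e=33  (e history now [(7, 33)])
v8: WRITE e=42  (e history now [(7, 33), (8, 42)])
READ e @v5: history=[(7, 33), (8, 42)] -> no version <= 5 -> NONE
v9: WRITE f=32  (f history now [(1, 3), (9, 32)])
READ b @v9: history=[(4, 53), (5, 26)] -> pick v5 -> 26
READ a @v4: history=[(3, 23)] -> pick v3 -> 23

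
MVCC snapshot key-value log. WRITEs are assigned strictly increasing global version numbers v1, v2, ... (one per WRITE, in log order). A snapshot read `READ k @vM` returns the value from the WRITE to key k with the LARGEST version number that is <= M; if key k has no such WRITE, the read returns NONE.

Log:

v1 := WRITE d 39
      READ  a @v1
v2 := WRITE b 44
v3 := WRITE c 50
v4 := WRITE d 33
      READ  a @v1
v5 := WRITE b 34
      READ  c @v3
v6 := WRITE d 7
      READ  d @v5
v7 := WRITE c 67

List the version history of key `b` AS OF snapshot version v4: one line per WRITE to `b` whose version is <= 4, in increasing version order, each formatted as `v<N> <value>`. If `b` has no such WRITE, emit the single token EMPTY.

Answer: v2 44

Derivation:
Scan writes for key=b with version <= 4:
  v1 WRITE d 39 -> skip
  v2 WRITE b 44 -> keep
  v3 WRITE c 50 -> skip
  v4 WRITE d 33 -> skip
  v5 WRITE b 34 -> drop (> snap)
  v6 WRITE d 7 -> skip
  v7 WRITE c 67 -> skip
Collected: [(2, 44)]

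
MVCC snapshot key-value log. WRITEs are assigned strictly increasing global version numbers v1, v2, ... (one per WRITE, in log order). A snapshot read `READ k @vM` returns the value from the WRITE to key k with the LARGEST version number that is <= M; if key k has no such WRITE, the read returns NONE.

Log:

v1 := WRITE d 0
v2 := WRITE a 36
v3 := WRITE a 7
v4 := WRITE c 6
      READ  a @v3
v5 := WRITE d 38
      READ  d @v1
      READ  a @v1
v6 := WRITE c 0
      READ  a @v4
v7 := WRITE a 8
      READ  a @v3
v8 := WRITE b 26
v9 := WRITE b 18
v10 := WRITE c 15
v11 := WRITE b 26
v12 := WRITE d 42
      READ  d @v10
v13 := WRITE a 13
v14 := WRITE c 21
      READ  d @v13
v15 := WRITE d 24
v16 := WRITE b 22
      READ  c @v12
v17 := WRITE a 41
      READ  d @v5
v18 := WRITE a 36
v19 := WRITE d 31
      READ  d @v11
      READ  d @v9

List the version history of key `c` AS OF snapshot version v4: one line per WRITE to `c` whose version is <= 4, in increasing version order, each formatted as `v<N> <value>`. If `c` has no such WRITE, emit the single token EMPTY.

Scan writes for key=c with version <= 4:
  v1 WRITE d 0 -> skip
  v2 WRITE a 36 -> skip
  v3 WRITE a 7 -> skip
  v4 WRITE c 6 -> keep
  v5 WRITE d 38 -> skip
  v6 WRITE c 0 -> drop (> snap)
  v7 WRITE a 8 -> skip
  v8 WRITE b 26 -> skip
  v9 WRITE b 18 -> skip
  v10 WRITE c 15 -> drop (> snap)
  v11 WRITE b 26 -> skip
  v12 WRITE d 42 -> skip
  v13 WRITE a 13 -> skip
  v14 WRITE c 21 -> drop (> snap)
  v15 WRITE d 24 -> skip
  v16 WRITE b 22 -> skip
  v17 WRITE a 41 -> skip
  v18 WRITE a 36 -> skip
  v19 WRITE d 31 -> skip
Collected: [(4, 6)]

Answer: v4 6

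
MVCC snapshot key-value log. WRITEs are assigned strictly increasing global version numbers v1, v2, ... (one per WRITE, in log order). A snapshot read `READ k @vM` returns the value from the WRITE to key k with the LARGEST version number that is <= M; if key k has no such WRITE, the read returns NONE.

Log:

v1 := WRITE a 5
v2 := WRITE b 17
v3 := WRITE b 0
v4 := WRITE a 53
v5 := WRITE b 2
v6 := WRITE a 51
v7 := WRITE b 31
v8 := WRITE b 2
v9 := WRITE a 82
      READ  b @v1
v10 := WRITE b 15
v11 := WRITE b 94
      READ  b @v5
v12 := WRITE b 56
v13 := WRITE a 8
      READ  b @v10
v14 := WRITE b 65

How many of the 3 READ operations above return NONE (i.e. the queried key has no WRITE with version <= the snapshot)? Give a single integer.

Answer: 1

Derivation:
v1: WRITE a=5  (a history now [(1, 5)])
v2: WRITE b=17  (b history now [(2, 17)])
v3: WRITE b=0  (b history now [(2, 17), (3, 0)])
v4: WRITE a=53  (a history now [(1, 5), (4, 53)])
v5: WRITE b=2  (b history now [(2, 17), (3, 0), (5, 2)])
v6: WRITE a=51  (a history now [(1, 5), (4, 53), (6, 51)])
v7: WRITE b=31  (b history now [(2, 17), (3, 0), (5, 2), (7, 31)])
v8: WRITE b=2  (b history now [(2, 17), (3, 0), (5, 2), (7, 31), (8, 2)])
v9: WRITE a=82  (a history now [(1, 5), (4, 53), (6, 51), (9, 82)])
READ b @v1: history=[(2, 17), (3, 0), (5, 2), (7, 31), (8, 2)] -> no version <= 1 -> NONE
v10: WRITE b=15  (b history now [(2, 17), (3, 0), (5, 2), (7, 31), (8, 2), (10, 15)])
v11: WRITE b=94  (b history now [(2, 17), (3, 0), (5, 2), (7, 31), (8, 2), (10, 15), (11, 94)])
READ b @v5: history=[(2, 17), (3, 0), (5, 2), (7, 31), (8, 2), (10, 15), (11, 94)] -> pick v5 -> 2
v12: WRITE b=56  (b history now [(2, 17), (3, 0), (5, 2), (7, 31), (8, 2), (10, 15), (11, 94), (12, 56)])
v13: WRITE a=8  (a history now [(1, 5), (4, 53), (6, 51), (9, 82), (13, 8)])
READ b @v10: history=[(2, 17), (3, 0), (5, 2), (7, 31), (8, 2), (10, 15), (11, 94), (12, 56)] -> pick v10 -> 15
v14: WRITE b=65  (b history now [(2, 17), (3, 0), (5, 2), (7, 31), (8, 2), (10, 15), (11, 94), (12, 56), (14, 65)])
Read results in order: ['NONE', '2', '15']
NONE count = 1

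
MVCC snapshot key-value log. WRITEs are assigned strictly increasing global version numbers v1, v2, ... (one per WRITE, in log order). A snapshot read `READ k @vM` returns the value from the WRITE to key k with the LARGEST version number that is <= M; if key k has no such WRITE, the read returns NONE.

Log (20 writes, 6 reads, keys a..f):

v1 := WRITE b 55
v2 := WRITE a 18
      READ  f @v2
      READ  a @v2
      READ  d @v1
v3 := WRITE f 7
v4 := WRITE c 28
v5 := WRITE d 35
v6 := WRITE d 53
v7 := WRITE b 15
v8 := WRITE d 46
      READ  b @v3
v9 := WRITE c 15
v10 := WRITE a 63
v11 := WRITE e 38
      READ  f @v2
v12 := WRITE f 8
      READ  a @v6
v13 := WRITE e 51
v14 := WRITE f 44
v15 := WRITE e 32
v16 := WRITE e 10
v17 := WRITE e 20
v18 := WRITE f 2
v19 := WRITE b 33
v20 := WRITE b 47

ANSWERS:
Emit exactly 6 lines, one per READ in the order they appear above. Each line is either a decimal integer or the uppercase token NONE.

Answer: NONE
18
NONE
55
NONE
18

Derivation:
v1: WRITE b=55  (b history now [(1, 55)])
v2: WRITE a=18  (a history now [(2, 18)])
READ f @v2: history=[] -> no version <= 2 -> NONE
READ a @v2: history=[(2, 18)] -> pick v2 -> 18
READ d @v1: history=[] -> no version <= 1 -> NONE
v3: WRITE f=7  (f history now [(3, 7)])
v4: WRITE c=28  (c history now [(4, 28)])
v5: WRITE d=35  (d history now [(5, 35)])
v6: WRITE d=53  (d history now [(5, 35), (6, 53)])
v7: WRITE b=15  (b history now [(1, 55), (7, 15)])
v8: WRITE d=46  (d history now [(5, 35), (6, 53), (8, 46)])
READ b @v3: history=[(1, 55), (7, 15)] -> pick v1 -> 55
v9: WRITE c=15  (c history now [(4, 28), (9, 15)])
v10: WRITE a=63  (a history now [(2, 18), (10, 63)])
v11: WRITE e=38  (e history now [(11, 38)])
READ f @v2: history=[(3, 7)] -> no version <= 2 -> NONE
v12: WRITE f=8  (f history now [(3, 7), (12, 8)])
READ a @v6: history=[(2, 18), (10, 63)] -> pick v2 -> 18
v13: WRITE e=51  (e history now [(11, 38), (13, 51)])
v14: WRITE f=44  (f history now [(3, 7), (12, 8), (14, 44)])
v15: WRITE e=32  (e history now [(11, 38), (13, 51), (15, 32)])
v16: WRITE e=10  (e history now [(11, 38), (13, 51), (15, 32), (16, 10)])
v17: WRITE e=20  (e history now [(11, 38), (13, 51), (15, 32), (16, 10), (17, 20)])
v18: WRITE f=2  (f history now [(3, 7), (12, 8), (14, 44), (18, 2)])
v19: WRITE b=33  (b history now [(1, 55), (7, 15), (19, 33)])
v20: WRITE b=47  (b history now [(1, 55), (7, 15), (19, 33), (20, 47)])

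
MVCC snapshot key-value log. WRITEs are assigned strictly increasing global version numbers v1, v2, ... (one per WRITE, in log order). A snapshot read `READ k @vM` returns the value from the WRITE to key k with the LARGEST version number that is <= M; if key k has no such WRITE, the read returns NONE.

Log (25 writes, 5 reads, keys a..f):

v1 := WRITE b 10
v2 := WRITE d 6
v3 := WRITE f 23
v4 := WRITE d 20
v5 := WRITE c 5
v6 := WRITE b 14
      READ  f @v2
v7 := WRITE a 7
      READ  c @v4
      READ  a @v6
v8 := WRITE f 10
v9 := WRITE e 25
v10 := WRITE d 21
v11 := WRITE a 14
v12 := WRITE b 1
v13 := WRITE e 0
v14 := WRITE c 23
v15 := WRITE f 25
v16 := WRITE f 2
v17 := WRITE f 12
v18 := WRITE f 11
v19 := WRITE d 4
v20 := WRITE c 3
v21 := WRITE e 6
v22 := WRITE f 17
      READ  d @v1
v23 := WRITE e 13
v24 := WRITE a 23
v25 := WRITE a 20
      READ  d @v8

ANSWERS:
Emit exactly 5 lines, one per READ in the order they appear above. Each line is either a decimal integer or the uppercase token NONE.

v1: WRITE b=10  (b history now [(1, 10)])
v2: WRITE d=6  (d history now [(2, 6)])
v3: WRITE f=23  (f history now [(3, 23)])
v4: WRITE d=20  (d history now [(2, 6), (4, 20)])
v5: WRITE c=5  (c history now [(5, 5)])
v6: WRITE b=14  (b history now [(1, 10), (6, 14)])
READ f @v2: history=[(3, 23)] -> no version <= 2 -> NONE
v7: WRITE a=7  (a history now [(7, 7)])
READ c @v4: history=[(5, 5)] -> no version <= 4 -> NONE
READ a @v6: history=[(7, 7)] -> no version <= 6 -> NONE
v8: WRITE f=10  (f history now [(3, 23), (8, 10)])
v9: WRITE e=25  (e history now [(9, 25)])
v10: WRITE d=21  (d history now [(2, 6), (4, 20), (10, 21)])
v11: WRITE a=14  (a history now [(7, 7), (11, 14)])
v12: WRITE b=1  (b history now [(1, 10), (6, 14), (12, 1)])
v13: WRITE e=0  (e history now [(9, 25), (13, 0)])
v14: WRITE c=23  (c history now [(5, 5), (14, 23)])
v15: WRITE f=25  (f history now [(3, 23), (8, 10), (15, 25)])
v16: WRITE f=2  (f history now [(3, 23), (8, 10), (15, 25), (16, 2)])
v17: WRITE f=12  (f history now [(3, 23), (8, 10), (15, 25), (16, 2), (17, 12)])
v18: WRITE f=11  (f history now [(3, 23), (8, 10), (15, 25), (16, 2), (17, 12), (18, 11)])
v19: WRITE d=4  (d history now [(2, 6), (4, 20), (10, 21), (19, 4)])
v20: WRITE c=3  (c history now [(5, 5), (14, 23), (20, 3)])
v21: WRITE e=6  (e history now [(9, 25), (13, 0), (21, 6)])
v22: WRITE f=17  (f history now [(3, 23), (8, 10), (15, 25), (16, 2), (17, 12), (18, 11), (22, 17)])
READ d @v1: history=[(2, 6), (4, 20), (10, 21), (19, 4)] -> no version <= 1 -> NONE
v23: WRITE e=13  (e history now [(9, 25), (13, 0), (21, 6), (23, 13)])
v24: WRITE a=23  (a history now [(7, 7), (11, 14), (24, 23)])
v25: WRITE a=20  (a history now [(7, 7), (11, 14), (24, 23), (25, 20)])
READ d @v8: history=[(2, 6), (4, 20), (10, 21), (19, 4)] -> pick v4 -> 20

Answer: NONE
NONE
NONE
NONE
20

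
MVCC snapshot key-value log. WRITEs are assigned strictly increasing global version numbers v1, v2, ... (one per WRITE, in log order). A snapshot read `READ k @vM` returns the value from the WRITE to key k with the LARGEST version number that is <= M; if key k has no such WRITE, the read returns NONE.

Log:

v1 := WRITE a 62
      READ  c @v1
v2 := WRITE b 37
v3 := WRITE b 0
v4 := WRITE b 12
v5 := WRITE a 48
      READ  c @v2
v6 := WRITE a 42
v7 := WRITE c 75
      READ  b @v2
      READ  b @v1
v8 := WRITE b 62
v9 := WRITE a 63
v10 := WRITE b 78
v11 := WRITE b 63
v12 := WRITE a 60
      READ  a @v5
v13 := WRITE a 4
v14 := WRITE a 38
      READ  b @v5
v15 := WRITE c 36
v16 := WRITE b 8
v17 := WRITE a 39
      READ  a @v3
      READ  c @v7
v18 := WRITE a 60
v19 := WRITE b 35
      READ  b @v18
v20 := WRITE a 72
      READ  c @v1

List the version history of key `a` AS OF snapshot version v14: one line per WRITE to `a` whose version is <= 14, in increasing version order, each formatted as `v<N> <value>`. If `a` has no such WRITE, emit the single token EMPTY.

Answer: v1 62
v5 48
v6 42
v9 63
v12 60
v13 4
v14 38

Derivation:
Scan writes for key=a with version <= 14:
  v1 WRITE a 62 -> keep
  v2 WRITE b 37 -> skip
  v3 WRITE b 0 -> skip
  v4 WRITE b 12 -> skip
  v5 WRITE a 48 -> keep
  v6 WRITE a 42 -> keep
  v7 WRITE c 75 -> skip
  v8 WRITE b 62 -> skip
  v9 WRITE a 63 -> keep
  v10 WRITE b 78 -> skip
  v11 WRITE b 63 -> skip
  v12 WRITE a 60 -> keep
  v13 WRITE a 4 -> keep
  v14 WRITE a 38 -> keep
  v15 WRITE c 36 -> skip
  v16 WRITE b 8 -> skip
  v17 WRITE a 39 -> drop (> snap)
  v18 WRITE a 60 -> drop (> snap)
  v19 WRITE b 35 -> skip
  v20 WRITE a 72 -> drop (> snap)
Collected: [(1, 62), (5, 48), (6, 42), (9, 63), (12, 60), (13, 4), (14, 38)]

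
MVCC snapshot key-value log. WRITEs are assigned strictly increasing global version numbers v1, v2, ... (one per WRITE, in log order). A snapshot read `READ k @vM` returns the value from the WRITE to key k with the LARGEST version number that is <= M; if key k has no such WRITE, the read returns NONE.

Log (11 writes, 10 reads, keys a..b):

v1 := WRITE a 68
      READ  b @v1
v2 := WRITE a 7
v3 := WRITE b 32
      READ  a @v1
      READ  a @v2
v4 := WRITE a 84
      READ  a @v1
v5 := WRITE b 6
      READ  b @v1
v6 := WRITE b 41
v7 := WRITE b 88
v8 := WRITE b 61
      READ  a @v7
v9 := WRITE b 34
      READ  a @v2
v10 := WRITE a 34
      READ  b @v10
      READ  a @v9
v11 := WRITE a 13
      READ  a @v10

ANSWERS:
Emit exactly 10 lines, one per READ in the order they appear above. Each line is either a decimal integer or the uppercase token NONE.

v1: WRITE a=68  (a history now [(1, 68)])
READ b @v1: history=[] -> no version <= 1 -> NONE
v2: WRITE a=7  (a history now [(1, 68), (2, 7)])
v3: WRITE b=32  (b history now [(3, 32)])
READ a @v1: history=[(1, 68), (2, 7)] -> pick v1 -> 68
READ a @v2: history=[(1, 68), (2, 7)] -> pick v2 -> 7
v4: WRITE a=84  (a history now [(1, 68), (2, 7), (4, 84)])
READ a @v1: history=[(1, 68), (2, 7), (4, 84)] -> pick v1 -> 68
v5: WRITE b=6  (b history now [(3, 32), (5, 6)])
READ b @v1: history=[(3, 32), (5, 6)] -> no version <= 1 -> NONE
v6: WRITE b=41  (b history now [(3, 32), (5, 6), (6, 41)])
v7: WRITE b=88  (b history now [(3, 32), (5, 6), (6, 41), (7, 88)])
v8: WRITE b=61  (b history now [(3, 32), (5, 6), (6, 41), (7, 88), (8, 61)])
READ a @v7: history=[(1, 68), (2, 7), (4, 84)] -> pick v4 -> 84
v9: WRITE b=34  (b history now [(3, 32), (5, 6), (6, 41), (7, 88), (8, 61), (9, 34)])
READ a @v2: history=[(1, 68), (2, 7), (4, 84)] -> pick v2 -> 7
v10: WRITE a=34  (a history now [(1, 68), (2, 7), (4, 84), (10, 34)])
READ b @v10: history=[(3, 32), (5, 6), (6, 41), (7, 88), (8, 61), (9, 34)] -> pick v9 -> 34
READ a @v9: history=[(1, 68), (2, 7), (4, 84), (10, 34)] -> pick v4 -> 84
v11: WRITE a=13  (a history now [(1, 68), (2, 7), (4, 84), (10, 34), (11, 13)])
READ a @v10: history=[(1, 68), (2, 7), (4, 84), (10, 34), (11, 13)] -> pick v10 -> 34

Answer: NONE
68
7
68
NONE
84
7
34
84
34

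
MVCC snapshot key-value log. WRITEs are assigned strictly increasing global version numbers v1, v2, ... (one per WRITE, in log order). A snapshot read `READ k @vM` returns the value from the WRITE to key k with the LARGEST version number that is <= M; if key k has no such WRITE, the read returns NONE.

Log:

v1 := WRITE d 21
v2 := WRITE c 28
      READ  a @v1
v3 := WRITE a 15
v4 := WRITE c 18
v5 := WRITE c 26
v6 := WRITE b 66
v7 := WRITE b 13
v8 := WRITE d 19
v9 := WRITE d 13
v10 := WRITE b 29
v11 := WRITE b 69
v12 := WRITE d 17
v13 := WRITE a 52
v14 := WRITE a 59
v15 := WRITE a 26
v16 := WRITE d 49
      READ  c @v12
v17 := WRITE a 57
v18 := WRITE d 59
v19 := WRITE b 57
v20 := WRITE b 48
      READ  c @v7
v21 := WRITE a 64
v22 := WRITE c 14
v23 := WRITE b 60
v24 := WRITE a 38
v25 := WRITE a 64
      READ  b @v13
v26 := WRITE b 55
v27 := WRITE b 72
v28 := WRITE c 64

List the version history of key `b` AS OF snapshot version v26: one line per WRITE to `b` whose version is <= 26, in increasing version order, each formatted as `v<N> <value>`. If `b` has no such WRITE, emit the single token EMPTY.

Scan writes for key=b with version <= 26:
  v1 WRITE d 21 -> skip
  v2 WRITE c 28 -> skip
  v3 WRITE a 15 -> skip
  v4 WRITE c 18 -> skip
  v5 WRITE c 26 -> skip
  v6 WRITE b 66 -> keep
  v7 WRITE b 13 -> keep
  v8 WRITE d 19 -> skip
  v9 WRITE d 13 -> skip
  v10 WRITE b 29 -> keep
  v11 WRITE b 69 -> keep
  v12 WRITE d 17 -> skip
  v13 WRITE a 52 -> skip
  v14 WRITE a 59 -> skip
  v15 WRITE a 26 -> skip
  v16 WRITE d 49 -> skip
  v17 WRITE a 57 -> skip
  v18 WRITE d 59 -> skip
  v19 WRITE b 57 -> keep
  v20 WRITE b 48 -> keep
  v21 WRITE a 64 -> skip
  v22 WRITE c 14 -> skip
  v23 WRITE b 60 -> keep
  v24 WRITE a 38 -> skip
  v25 WRITE a 64 -> skip
  v26 WRITE b 55 -> keep
  v27 WRITE b 72 -> drop (> snap)
  v28 WRITE c 64 -> skip
Collected: [(6, 66), (7, 13), (10, 29), (11, 69), (19, 57), (20, 48), (23, 60), (26, 55)]

Answer: v6 66
v7 13
v10 29
v11 69
v19 57
v20 48
v23 60
v26 55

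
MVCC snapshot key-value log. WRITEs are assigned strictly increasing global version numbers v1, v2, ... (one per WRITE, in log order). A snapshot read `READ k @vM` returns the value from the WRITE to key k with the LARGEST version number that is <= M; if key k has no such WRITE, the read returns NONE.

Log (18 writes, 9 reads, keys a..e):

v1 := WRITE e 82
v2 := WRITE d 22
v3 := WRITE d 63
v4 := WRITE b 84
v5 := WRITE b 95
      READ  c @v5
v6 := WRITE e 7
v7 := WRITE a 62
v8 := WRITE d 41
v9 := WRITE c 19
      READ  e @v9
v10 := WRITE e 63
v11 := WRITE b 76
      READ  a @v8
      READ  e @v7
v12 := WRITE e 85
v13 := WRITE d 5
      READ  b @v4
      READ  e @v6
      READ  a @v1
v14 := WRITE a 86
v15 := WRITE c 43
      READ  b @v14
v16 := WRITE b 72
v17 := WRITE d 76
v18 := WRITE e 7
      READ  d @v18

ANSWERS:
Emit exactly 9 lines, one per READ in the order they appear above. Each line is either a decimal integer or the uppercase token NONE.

v1: WRITE e=82  (e history now [(1, 82)])
v2: WRITE d=22  (d history now [(2, 22)])
v3: WRITE d=63  (d history now [(2, 22), (3, 63)])
v4: WRITE b=84  (b history now [(4, 84)])
v5: WRITE b=95  (b history now [(4, 84), (5, 95)])
READ c @v5: history=[] -> no version <= 5 -> NONE
v6: WRITE e=7  (e history now [(1, 82), (6, 7)])
v7: WRITE a=62  (a history now [(7, 62)])
v8: WRITE d=41  (d history now [(2, 22), (3, 63), (8, 41)])
v9: WRITE c=19  (c history now [(9, 19)])
READ e @v9: history=[(1, 82), (6, 7)] -> pick v6 -> 7
v10: WRITE e=63  (e history now [(1, 82), (6, 7), (10, 63)])
v11: WRITE b=76  (b history now [(4, 84), (5, 95), (11, 76)])
READ a @v8: history=[(7, 62)] -> pick v7 -> 62
READ e @v7: history=[(1, 82), (6, 7), (10, 63)] -> pick v6 -> 7
v12: WRITE e=85  (e history now [(1, 82), (6, 7), (10, 63), (12, 85)])
v13: WRITE d=5  (d history now [(2, 22), (3, 63), (8, 41), (13, 5)])
READ b @v4: history=[(4, 84), (5, 95), (11, 76)] -> pick v4 -> 84
READ e @v6: history=[(1, 82), (6, 7), (10, 63), (12, 85)] -> pick v6 -> 7
READ a @v1: history=[(7, 62)] -> no version <= 1 -> NONE
v14: WRITE a=86  (a history now [(7, 62), (14, 86)])
v15: WRITE c=43  (c history now [(9, 19), (15, 43)])
READ b @v14: history=[(4, 84), (5, 95), (11, 76)] -> pick v11 -> 76
v16: WRITE b=72  (b history now [(4, 84), (5, 95), (11, 76), (16, 72)])
v17: WRITE d=76  (d history now [(2, 22), (3, 63), (8, 41), (13, 5), (17, 76)])
v18: WRITE e=7  (e history now [(1, 82), (6, 7), (10, 63), (12, 85), (18, 7)])
READ d @v18: history=[(2, 22), (3, 63), (8, 41), (13, 5), (17, 76)] -> pick v17 -> 76

Answer: NONE
7
62
7
84
7
NONE
76
76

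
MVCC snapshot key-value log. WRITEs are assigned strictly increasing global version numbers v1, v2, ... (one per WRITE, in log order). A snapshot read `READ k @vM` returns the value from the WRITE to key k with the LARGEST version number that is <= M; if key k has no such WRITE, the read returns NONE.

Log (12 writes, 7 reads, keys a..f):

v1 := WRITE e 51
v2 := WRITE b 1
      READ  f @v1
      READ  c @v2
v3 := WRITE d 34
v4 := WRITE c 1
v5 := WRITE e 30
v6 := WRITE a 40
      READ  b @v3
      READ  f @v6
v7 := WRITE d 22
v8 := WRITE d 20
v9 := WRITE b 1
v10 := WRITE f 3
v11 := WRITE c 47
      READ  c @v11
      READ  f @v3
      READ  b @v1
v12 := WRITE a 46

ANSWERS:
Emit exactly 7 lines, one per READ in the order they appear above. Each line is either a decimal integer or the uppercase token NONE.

v1: WRITE e=51  (e history now [(1, 51)])
v2: WRITE b=1  (b history now [(2, 1)])
READ f @v1: history=[] -> no version <= 1 -> NONE
READ c @v2: history=[] -> no version <= 2 -> NONE
v3: WRITE d=34  (d history now [(3, 34)])
v4: WRITE c=1  (c history now [(4, 1)])
v5: WRITE e=30  (e history now [(1, 51), (5, 30)])
v6: WRITE a=40  (a history now [(6, 40)])
READ b @v3: history=[(2, 1)] -> pick v2 -> 1
READ f @v6: history=[] -> no version <= 6 -> NONE
v7: WRITE d=22  (d history now [(3, 34), (7, 22)])
v8: WRITE d=20  (d history now [(3, 34), (7, 22), (8, 20)])
v9: WRITE b=1  (b history now [(2, 1), (9, 1)])
v10: WRITE f=3  (f history now [(10, 3)])
v11: WRITE c=47  (c history now [(4, 1), (11, 47)])
READ c @v11: history=[(4, 1), (11, 47)] -> pick v11 -> 47
READ f @v3: history=[(10, 3)] -> no version <= 3 -> NONE
READ b @v1: history=[(2, 1), (9, 1)] -> no version <= 1 -> NONE
v12: WRITE a=46  (a history now [(6, 40), (12, 46)])

Answer: NONE
NONE
1
NONE
47
NONE
NONE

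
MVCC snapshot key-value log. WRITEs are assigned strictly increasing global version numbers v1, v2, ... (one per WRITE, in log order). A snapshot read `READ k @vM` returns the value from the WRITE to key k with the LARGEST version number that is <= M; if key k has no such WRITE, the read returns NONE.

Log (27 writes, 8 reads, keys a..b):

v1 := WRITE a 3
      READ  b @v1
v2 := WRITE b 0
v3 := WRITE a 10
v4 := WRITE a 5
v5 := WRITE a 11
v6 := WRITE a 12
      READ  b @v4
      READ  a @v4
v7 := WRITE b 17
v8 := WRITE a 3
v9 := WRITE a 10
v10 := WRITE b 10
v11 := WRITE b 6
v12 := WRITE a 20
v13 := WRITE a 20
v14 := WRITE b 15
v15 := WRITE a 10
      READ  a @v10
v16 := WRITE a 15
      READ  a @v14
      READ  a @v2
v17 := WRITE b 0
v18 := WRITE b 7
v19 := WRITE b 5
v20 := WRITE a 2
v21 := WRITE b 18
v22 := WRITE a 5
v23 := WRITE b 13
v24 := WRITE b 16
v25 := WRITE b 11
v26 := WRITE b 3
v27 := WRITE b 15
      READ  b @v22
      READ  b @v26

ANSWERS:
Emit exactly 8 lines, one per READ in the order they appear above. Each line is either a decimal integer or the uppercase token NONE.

Answer: NONE
0
5
10
20
3
18
3

Derivation:
v1: WRITE a=3  (a history now [(1, 3)])
READ b @v1: history=[] -> no version <= 1 -> NONE
v2: WRITE b=0  (b history now [(2, 0)])
v3: WRITE a=10  (a history now [(1, 3), (3, 10)])
v4: WRITE a=5  (a history now [(1, 3), (3, 10), (4, 5)])
v5: WRITE a=11  (a history now [(1, 3), (3, 10), (4, 5), (5, 11)])
v6: WRITE a=12  (a history now [(1, 3), (3, 10), (4, 5), (5, 11), (6, 12)])
READ b @v4: history=[(2, 0)] -> pick v2 -> 0
READ a @v4: history=[(1, 3), (3, 10), (4, 5), (5, 11), (6, 12)] -> pick v4 -> 5
v7: WRITE b=17  (b history now [(2, 0), (7, 17)])
v8: WRITE a=3  (a history now [(1, 3), (3, 10), (4, 5), (5, 11), (6, 12), (8, 3)])
v9: WRITE a=10  (a history now [(1, 3), (3, 10), (4, 5), (5, 11), (6, 12), (8, 3), (9, 10)])
v10: WRITE b=10  (b history now [(2, 0), (7, 17), (10, 10)])
v11: WRITE b=6  (b history now [(2, 0), (7, 17), (10, 10), (11, 6)])
v12: WRITE a=20  (a history now [(1, 3), (3, 10), (4, 5), (5, 11), (6, 12), (8, 3), (9, 10), (12, 20)])
v13: WRITE a=20  (a history now [(1, 3), (3, 10), (4, 5), (5, 11), (6, 12), (8, 3), (9, 10), (12, 20), (13, 20)])
v14: WRITE b=15  (b history now [(2, 0), (7, 17), (10, 10), (11, 6), (14, 15)])
v15: WRITE a=10  (a history now [(1, 3), (3, 10), (4, 5), (5, 11), (6, 12), (8, 3), (9, 10), (12, 20), (13, 20), (15, 10)])
READ a @v10: history=[(1, 3), (3, 10), (4, 5), (5, 11), (6, 12), (8, 3), (9, 10), (12, 20), (13, 20), (15, 10)] -> pick v9 -> 10
v16: WRITE a=15  (a history now [(1, 3), (3, 10), (4, 5), (5, 11), (6, 12), (8, 3), (9, 10), (12, 20), (13, 20), (15, 10), (16, 15)])
READ a @v14: history=[(1, 3), (3, 10), (4, 5), (5, 11), (6, 12), (8, 3), (9, 10), (12, 20), (13, 20), (15, 10), (16, 15)] -> pick v13 -> 20
READ a @v2: history=[(1, 3), (3, 10), (4, 5), (5, 11), (6, 12), (8, 3), (9, 10), (12, 20), (13, 20), (15, 10), (16, 15)] -> pick v1 -> 3
v17: WRITE b=0  (b history now [(2, 0), (7, 17), (10, 10), (11, 6), (14, 15), (17, 0)])
v18: WRITE b=7  (b history now [(2, 0), (7, 17), (10, 10), (11, 6), (14, 15), (17, 0), (18, 7)])
v19: WRITE b=5  (b history now [(2, 0), (7, 17), (10, 10), (11, 6), (14, 15), (17, 0), (18, 7), (19, 5)])
v20: WRITE a=2  (a history now [(1, 3), (3, 10), (4, 5), (5, 11), (6, 12), (8, 3), (9, 10), (12, 20), (13, 20), (15, 10), (16, 15), (20, 2)])
v21: WRITE b=18  (b history now [(2, 0), (7, 17), (10, 10), (11, 6), (14, 15), (17, 0), (18, 7), (19, 5), (21, 18)])
v22: WRITE a=5  (a history now [(1, 3), (3, 10), (4, 5), (5, 11), (6, 12), (8, 3), (9, 10), (12, 20), (13, 20), (15, 10), (16, 15), (20, 2), (22, 5)])
v23: WRITE b=13  (b history now [(2, 0), (7, 17), (10, 10), (11, 6), (14, 15), (17, 0), (18, 7), (19, 5), (21, 18), (23, 13)])
v24: WRITE b=16  (b history now [(2, 0), (7, 17), (10, 10), (11, 6), (14, 15), (17, 0), (18, 7), (19, 5), (21, 18), (23, 13), (24, 16)])
v25: WRITE b=11  (b history now [(2, 0), (7, 17), (10, 10), (11, 6), (14, 15), (17, 0), (18, 7), (19, 5), (21, 18), (23, 13), (24, 16), (25, 11)])
v26: WRITE b=3  (b history now [(2, 0), (7, 17), (10, 10), (11, 6), (14, 15), (17, 0), (18, 7), (19, 5), (21, 18), (23, 13), (24, 16), (25, 11), (26, 3)])
v27: WRITE b=15  (b history now [(2, 0), (7, 17), (10, 10), (11, 6), (14, 15), (17, 0), (18, 7), (19, 5), (21, 18), (23, 13), (24, 16), (25, 11), (26, 3), (27, 15)])
READ b @v22: history=[(2, 0), (7, 17), (10, 10), (11, 6), (14, 15), (17, 0), (18, 7), (19, 5), (21, 18), (23, 13), (24, 16), (25, 11), (26, 3), (27, 15)] -> pick v21 -> 18
READ b @v26: history=[(2, 0), (7, 17), (10, 10), (11, 6), (14, 15), (17, 0), (18, 7), (19, 5), (21, 18), (23, 13), (24, 16), (25, 11), (26, 3), (27, 15)] -> pick v26 -> 3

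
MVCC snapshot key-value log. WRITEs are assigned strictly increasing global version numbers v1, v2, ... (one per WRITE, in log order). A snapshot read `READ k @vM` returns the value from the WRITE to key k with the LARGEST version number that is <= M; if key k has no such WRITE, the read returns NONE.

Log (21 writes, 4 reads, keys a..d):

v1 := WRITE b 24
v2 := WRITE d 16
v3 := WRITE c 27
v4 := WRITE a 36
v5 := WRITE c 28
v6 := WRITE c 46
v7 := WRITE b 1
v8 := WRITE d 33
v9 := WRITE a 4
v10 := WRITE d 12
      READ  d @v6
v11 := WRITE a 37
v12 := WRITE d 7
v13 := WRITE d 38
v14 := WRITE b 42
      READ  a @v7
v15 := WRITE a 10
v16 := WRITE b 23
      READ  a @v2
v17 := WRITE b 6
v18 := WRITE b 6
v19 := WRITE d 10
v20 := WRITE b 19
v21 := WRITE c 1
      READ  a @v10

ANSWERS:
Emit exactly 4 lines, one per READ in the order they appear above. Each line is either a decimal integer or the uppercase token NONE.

v1: WRITE b=24  (b history now [(1, 24)])
v2: WRITE d=16  (d history now [(2, 16)])
v3: WRITE c=27  (c history now [(3, 27)])
v4: WRITE a=36  (a history now [(4, 36)])
v5: WRITE c=28  (c history now [(3, 27), (5, 28)])
v6: WRITE c=46  (c history now [(3, 27), (5, 28), (6, 46)])
v7: WRITE b=1  (b history now [(1, 24), (7, 1)])
v8: WRITE d=33  (d history now [(2, 16), (8, 33)])
v9: WRITE a=4  (a history now [(4, 36), (9, 4)])
v10: WRITE d=12  (d history now [(2, 16), (8, 33), (10, 12)])
READ d @v6: history=[(2, 16), (8, 33), (10, 12)] -> pick v2 -> 16
v11: WRITE a=37  (a history now [(4, 36), (9, 4), (11, 37)])
v12: WRITE d=7  (d history now [(2, 16), (8, 33), (10, 12), (12, 7)])
v13: WRITE d=38  (d history now [(2, 16), (8, 33), (10, 12), (12, 7), (13, 38)])
v14: WRITE b=42  (b history now [(1, 24), (7, 1), (14, 42)])
READ a @v7: history=[(4, 36), (9, 4), (11, 37)] -> pick v4 -> 36
v15: WRITE a=10  (a history now [(4, 36), (9, 4), (11, 37), (15, 10)])
v16: WRITE b=23  (b history now [(1, 24), (7, 1), (14, 42), (16, 23)])
READ a @v2: history=[(4, 36), (9, 4), (11, 37), (15, 10)] -> no version <= 2 -> NONE
v17: WRITE b=6  (b history now [(1, 24), (7, 1), (14, 42), (16, 23), (17, 6)])
v18: WRITE b=6  (b history now [(1, 24), (7, 1), (14, 42), (16, 23), (17, 6), (18, 6)])
v19: WRITE d=10  (d history now [(2, 16), (8, 33), (10, 12), (12, 7), (13, 38), (19, 10)])
v20: WRITE b=19  (b history now [(1, 24), (7, 1), (14, 42), (16, 23), (17, 6), (18, 6), (20, 19)])
v21: WRITE c=1  (c history now [(3, 27), (5, 28), (6, 46), (21, 1)])
READ a @v10: history=[(4, 36), (9, 4), (11, 37), (15, 10)] -> pick v9 -> 4

Answer: 16
36
NONE
4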